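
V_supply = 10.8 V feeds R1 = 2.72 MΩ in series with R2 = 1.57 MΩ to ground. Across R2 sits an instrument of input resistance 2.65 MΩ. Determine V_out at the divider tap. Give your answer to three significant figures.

V_out ≈ 2.87 V

First combine the lower leg with the load: R2 ‖ R_L = 0.9859 MΩ.
Then V_out = V_supply · R2'/(R1 + R2') = 10.8 × 0.9859/3.706 = 2.873 V.
(Unloaded it would be 3.95 V; the load pulls it down.)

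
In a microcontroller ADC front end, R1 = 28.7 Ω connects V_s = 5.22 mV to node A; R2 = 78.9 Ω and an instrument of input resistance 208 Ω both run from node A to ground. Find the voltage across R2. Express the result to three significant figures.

V_out ≈ 3.48 mV

First combine the lower leg with the load: R2 ‖ R_L = 57.20 Ω.
Now apply the divider: V_out = 5.22 × 0.6659 = 3.476 mV.
(Unloaded it would be 3.83 mV; the load pulls it down.)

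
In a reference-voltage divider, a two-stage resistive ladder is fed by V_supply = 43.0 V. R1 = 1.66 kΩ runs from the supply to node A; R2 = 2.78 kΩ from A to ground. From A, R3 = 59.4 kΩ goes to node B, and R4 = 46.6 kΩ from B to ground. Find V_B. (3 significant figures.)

V_B ≈ 11.7 V

The second stage (R3 + R4 = 106.0 kΩ) loads node A in parallel with R2.
R2 ‖ (R3+R4) = 2.709 kΩ.
So V_A = 43.0 × 0.6200 = 26.66 V.
Stage 2 is unloaded, so V_B = V_A · R4/(R3+R4) = 26.66 × 46.6/106.0 = 11.72 V.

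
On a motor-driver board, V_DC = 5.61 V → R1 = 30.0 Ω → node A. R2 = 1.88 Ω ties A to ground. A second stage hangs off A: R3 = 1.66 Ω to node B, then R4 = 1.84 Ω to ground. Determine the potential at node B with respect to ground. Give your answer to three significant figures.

V_B ≈ 0.116 V

Looking into the second stage from A: R3 + R4 = 3.500 Ω appears in parallel with R2.
R2 ‖ (R3+R4) = 1.223 Ω.
So V_A = 5.61 × 0.03917 = 0.2198 V.
V_B = V_A × 0.5257 = 0.1155 V.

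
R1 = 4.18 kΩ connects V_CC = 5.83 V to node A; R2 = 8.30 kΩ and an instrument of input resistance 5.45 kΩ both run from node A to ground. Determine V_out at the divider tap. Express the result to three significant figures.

V_out ≈ 2.57 V

The load sits in parallel with R2, giving an effective lower resistance R2' = R2·R_L/(R2+R_L) = 3.290 kΩ.
Voltage divider with the loaded lower leg: V_out = 5.83 × 3.290/(4.18 + 3.290) = 5.83 × 0.4404 = 2.568 V.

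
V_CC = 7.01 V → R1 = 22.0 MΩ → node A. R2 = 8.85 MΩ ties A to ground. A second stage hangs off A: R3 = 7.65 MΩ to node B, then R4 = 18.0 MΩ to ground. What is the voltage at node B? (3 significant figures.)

Node A sees R2 in parallel with the series input of stage 2, R3 + R4 = 25.65 MΩ.
R2 ‖ (R3+R4) = 6.580 MΩ.
First divider: V_A = V_CC · 6.580/(22.0 + 6.580) = 1.614 V.
V_B = V_A × 0.7018 = 1.133 V.

V_B ≈ 1.13 V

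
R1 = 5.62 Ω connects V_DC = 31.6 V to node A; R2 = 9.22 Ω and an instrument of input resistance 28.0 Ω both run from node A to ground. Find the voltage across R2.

The load sits in parallel with R2, giving an effective lower resistance R2' = R2·R_L/(R2+R_L) = 6.936 Ω.
Then V_out = V_DC · R2'/(R1 + R2') = 31.6 × 6.936/12.56 = 17.46 V.

V_out ≈ 17.5 V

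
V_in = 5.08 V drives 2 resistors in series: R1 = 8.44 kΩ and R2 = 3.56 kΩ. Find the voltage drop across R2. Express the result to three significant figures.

ΣR = 8.44 + 3.56 = 12.00 kΩ.
V = V_in · R/ΣR = 5.08 × 0.2967 = 1.507 V.

V ≈ 1.51 V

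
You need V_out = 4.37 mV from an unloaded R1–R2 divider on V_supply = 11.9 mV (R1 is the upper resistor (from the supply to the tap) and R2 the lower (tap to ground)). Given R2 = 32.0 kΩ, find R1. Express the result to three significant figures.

R1 ≈ 55.1 kΩ

V_out/V_supply = R2/(R1+R2) = 0.3672.
Rearranging, R1 = R2·(1−k)/k = 32.0 × 1.723 = 55.14 kΩ.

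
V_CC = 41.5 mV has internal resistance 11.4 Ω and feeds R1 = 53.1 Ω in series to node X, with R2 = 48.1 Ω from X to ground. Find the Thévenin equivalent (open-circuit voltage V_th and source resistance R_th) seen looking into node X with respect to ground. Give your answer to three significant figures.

R1' = 11.4 + 53.1 = 64.50 Ω (source resistance + R1).
With X open, the divider is unloaded: V_th = 41.5 × 48.1/112.6 = 17.73 mV.
Looking into X with the source shorted: R_th = R1'·R2/(R1'+R2) = 64.50 × 48.1/112.6 = 27.55 Ω.

V_th ≈ 17.7 mV, R_th ≈ 27.6 Ω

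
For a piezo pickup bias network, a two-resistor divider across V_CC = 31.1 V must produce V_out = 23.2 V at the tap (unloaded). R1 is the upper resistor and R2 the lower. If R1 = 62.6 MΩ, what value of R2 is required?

R2 ≈ 184 MΩ

V_out/V_CC = R2/(R1+R2) = 0.7460.
Rearranging, R2 = R1·k/(1−k) = 62.6 × 2.937 = 183.8 MΩ.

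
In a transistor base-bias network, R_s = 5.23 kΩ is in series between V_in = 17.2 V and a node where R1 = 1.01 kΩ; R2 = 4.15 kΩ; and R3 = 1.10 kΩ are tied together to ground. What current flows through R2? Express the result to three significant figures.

Combine the parallel branches: R_p = (1/1.01 + 1/4.15 + 1/1.10)⁻¹ = 0.4673 kΩ.
Node voltage V_A = V_in · R_p/(R_s + R_p) = 17.2 × 0.08201 = 1.411 V.
Branch current I = V_A/R2 = 1.411/4.15 = 0.3399 mA.

I ≈ 0.340 mA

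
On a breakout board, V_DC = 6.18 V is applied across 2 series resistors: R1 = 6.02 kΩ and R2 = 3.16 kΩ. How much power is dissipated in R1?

The common current is I = 6.18/9.180 = 0.6732 mA.
V(R1) = I·R = 4.053 V; P = V·I = 4.053 × 0.6732 = 2.728 mW.

P ≈ 2.73 mW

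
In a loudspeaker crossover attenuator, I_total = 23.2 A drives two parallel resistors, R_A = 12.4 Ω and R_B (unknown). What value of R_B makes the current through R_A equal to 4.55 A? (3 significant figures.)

The fraction through R_A equals R_B/(R_A+R_B).
With f = 0.1961, R_B = R_A · f/(1−f) = 12.4 × 0.2440 = 3.025 Ω.

R_B ≈ 3.03 Ω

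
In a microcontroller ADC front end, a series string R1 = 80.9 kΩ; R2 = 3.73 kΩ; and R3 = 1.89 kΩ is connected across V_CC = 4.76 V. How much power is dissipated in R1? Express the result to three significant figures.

ΣR = 86.52 kΩ → I = 4.76/86.52 = 0.05502 mA.
V(R1) = I·R = 4.451 V; P = V·I = 4.451 × 0.05502 = 0.2449 mW.

P ≈ 0.245 mW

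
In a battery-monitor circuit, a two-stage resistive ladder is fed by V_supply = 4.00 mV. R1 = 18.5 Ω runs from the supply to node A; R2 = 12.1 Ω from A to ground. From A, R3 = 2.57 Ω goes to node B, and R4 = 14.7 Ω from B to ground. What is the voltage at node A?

V_A ≈ 1.11 mV

Node A sees R2 in parallel with the series input of stage 2, R3 + R4 = 17.27 Ω.
R2 ‖ (R3+R4) = 7.115 Ω.
So V_A = 4.00 × 0.2778 = 1.111 mV.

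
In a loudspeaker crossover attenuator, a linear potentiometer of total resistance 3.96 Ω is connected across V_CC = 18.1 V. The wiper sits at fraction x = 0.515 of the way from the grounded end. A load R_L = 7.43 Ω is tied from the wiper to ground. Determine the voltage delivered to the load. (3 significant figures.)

Split the track: R_lower = x·R_p = 2.039 Ω, R_upper = (1−x)·R_p = 1.921 Ω.
R_L loads the lower segment: effective lower R = 1.600 Ω.
Loaded-divider output: V_out = 18.1 × 0.4545 = 8.226 V.
(Unloaded: V_out = x·V_CC = 9.32 V.)

V_out ≈ 8.23 V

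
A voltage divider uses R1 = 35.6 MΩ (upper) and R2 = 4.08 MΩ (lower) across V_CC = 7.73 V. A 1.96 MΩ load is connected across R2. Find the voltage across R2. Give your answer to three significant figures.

The load sits in parallel with R2, giving an effective lower resistance R2' = R2·R_L/(R2+R_L) = 1.324 MΩ.
Now apply the divider: V_out = 7.73 × 0.03586 = 0.2772 V.

V_out ≈ 0.277 V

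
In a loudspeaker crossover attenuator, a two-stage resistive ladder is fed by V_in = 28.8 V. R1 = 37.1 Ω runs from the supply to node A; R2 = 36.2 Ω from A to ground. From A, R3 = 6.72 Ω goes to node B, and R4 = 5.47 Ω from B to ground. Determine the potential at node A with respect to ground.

Looking into the second stage from A: R3 + R4 = 12.19 Ω appears in parallel with R2.
R2 ‖ (R3+R4) = 9.119 Ω.
V_A = 28.8 × 9.119/(37.1 + 9.119) = 5.682 V.

V_A ≈ 5.68 V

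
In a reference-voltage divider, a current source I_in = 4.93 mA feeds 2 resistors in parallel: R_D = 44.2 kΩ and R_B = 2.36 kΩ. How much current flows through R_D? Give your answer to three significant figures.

With just two branches, the current splits inversely with resistance.
I(R_D) = 4.93 × 2.36/(44.2 + 2.36) = 4.93 × 0.05069 = 0.2499 mA.

I ≈ 0.250 mA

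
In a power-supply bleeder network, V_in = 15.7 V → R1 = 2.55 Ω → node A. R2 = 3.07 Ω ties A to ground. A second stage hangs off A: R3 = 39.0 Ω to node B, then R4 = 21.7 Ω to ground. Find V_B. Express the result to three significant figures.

V_B ≈ 3.00 V

Node A sees R2 in parallel with the series input of stage 2, R3 + R4 = 60.70 Ω.
Effective lower resistance at A: R2 ‖ 60.70 = 2.922 Ω.
V_A = 15.7 × 2.922/(2.55 + 2.922) = 8.384 V.
Then the unloaded second divider: V_B = V_A × R4/(R3+R4) = 8.384 × 0.3575 = 2.997 V.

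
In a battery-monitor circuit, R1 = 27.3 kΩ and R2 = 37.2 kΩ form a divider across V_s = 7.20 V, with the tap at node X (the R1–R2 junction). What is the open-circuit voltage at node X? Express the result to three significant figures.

V_th ≈ 4.15 V

Open-circuit (no load on X): V_th = V_s · R2/(R1 + R2) = 7.20 × 37.2/(27.30 + 37.2) = 4.153 V.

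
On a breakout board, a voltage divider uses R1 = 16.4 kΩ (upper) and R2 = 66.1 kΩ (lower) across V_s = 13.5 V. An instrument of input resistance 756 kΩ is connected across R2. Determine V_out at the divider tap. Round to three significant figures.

First combine the lower leg with the load: R2 ‖ R_L = 60.79 kΩ.
Voltage divider with the loaded lower leg: V_out = 13.5 × 60.79/(16.4 + 60.79) = 13.5 × 0.7875 = 10.63 V.
(Unloaded it would be 10.8 V; the load pulls it down.)

V_out ≈ 10.6 V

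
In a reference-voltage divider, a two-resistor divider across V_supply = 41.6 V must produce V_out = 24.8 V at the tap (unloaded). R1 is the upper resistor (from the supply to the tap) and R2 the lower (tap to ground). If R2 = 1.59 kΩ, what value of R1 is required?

Required fraction k = V_out/V_supply = 0.5962.
So R1 = R2 · (V_supply/V_out − 1) = 1.59 × (41.6/24.8 − 1) = 1.59 × 0.6774 = 1.077 kΩ.

R1 ≈ 1.08 kΩ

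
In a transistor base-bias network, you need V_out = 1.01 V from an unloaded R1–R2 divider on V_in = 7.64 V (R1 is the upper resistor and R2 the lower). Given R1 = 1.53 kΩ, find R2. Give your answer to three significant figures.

R2 ≈ 0.233 kΩ

The divider ratio is R2/(R1+R2) = 1.01/7.64 = 0.1322.
Rearranging, R2 = R1·k/(1−k) = 1.53 × 0.1523 = 0.2331 kΩ.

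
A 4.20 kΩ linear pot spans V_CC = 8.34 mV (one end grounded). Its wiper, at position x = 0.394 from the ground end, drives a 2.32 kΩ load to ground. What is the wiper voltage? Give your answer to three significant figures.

Lower segment x·R_p = 1.655 kΩ; upper segment (1−x)·R_p = 2.545 kΩ.
(x·R_p) ‖ R_L = 0.9659 kΩ.
Then V_out = V_CC · 0.9659/(2.545 + 0.9659) = 2.294 mV.

V_out ≈ 2.29 mV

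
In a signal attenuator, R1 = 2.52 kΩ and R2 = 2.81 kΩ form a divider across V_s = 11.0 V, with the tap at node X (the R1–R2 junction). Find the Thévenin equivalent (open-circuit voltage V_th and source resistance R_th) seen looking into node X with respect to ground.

With X open, the divider is unloaded: V_th = 11.0 × 2.81/5.330 = 5.799 V.
Zeroing V_s shorts the top of R1 to ground, so R_th = R1 ‖ R2 = 1.329 kΩ.

V_th ≈ 5.80 V, R_th ≈ 1.33 kΩ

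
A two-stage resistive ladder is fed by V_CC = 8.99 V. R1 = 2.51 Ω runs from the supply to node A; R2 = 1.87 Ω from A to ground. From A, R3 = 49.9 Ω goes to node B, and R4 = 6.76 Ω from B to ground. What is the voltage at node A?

V_A ≈ 3.77 V

Looking into the second stage from A: R3 + R4 = 56.66 Ω appears in parallel with R2.
Effective lower resistance at A: R2 ‖ 56.66 = 1.810 Ω.
First divider: V_A = V_CC · 1.810/(2.51 + 1.810) = 3.767 V.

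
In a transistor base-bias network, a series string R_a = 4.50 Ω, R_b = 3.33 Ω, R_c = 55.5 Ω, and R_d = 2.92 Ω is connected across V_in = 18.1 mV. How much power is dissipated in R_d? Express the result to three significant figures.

P ≈ 0.218 µW

The common current is I = 18.1/66.25 = 0.2732 mA.
P(R_d) = I²·R_d = (0.2732)² × 2.92 = 0.2180 µW.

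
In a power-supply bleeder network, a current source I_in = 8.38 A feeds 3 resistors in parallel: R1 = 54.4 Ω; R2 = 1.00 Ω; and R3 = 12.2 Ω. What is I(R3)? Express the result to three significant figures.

ΣG = 1/54.4 + 1/1.00 + 1/12.2 = 1.100.
By the current-divider rule, I = I_in · G_k/ΣG = 8.38 × 0.07449 = 0.6242 A.

I ≈ 0.624 A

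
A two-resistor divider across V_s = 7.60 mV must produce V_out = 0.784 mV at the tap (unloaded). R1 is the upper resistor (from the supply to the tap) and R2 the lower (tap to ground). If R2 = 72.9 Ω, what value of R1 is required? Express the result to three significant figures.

The divider ratio is R2/(R1+R2) = 0.784/7.60 = 0.1032.
So R1 = R2 · (V_s/V_out − 1) = 72.9 × (7.60/0.784 − 1) = 72.9 × 8.694 = 633.8 Ω.

R1 ≈ 634 Ω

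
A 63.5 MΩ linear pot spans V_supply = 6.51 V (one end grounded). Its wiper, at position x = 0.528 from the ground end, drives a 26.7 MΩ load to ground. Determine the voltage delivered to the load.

V_out ≈ 2.16 V

Lower segment x·R_p = 33.53 MΩ; upper segment (1−x)·R_p = 29.97 MΩ.
(x·R_p) ‖ R_L = 14.86 MΩ.
V_out = 6.51 × 14.86/(29.97 + 14.86) = 2.158 V.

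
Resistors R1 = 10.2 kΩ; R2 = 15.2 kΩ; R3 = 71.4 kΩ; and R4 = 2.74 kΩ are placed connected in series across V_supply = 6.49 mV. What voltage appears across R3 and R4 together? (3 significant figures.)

ΣR = 10.2 + 15.2 + 71.4 + 2.74 = 99.54 kΩ.
R_{R3..R4} = 71.4 + 2.74 = 74.14 kΩ.
Voltage divider: V = V_supply · (74.14 / 99.54) = 6.49 × 0.7448 = 4.834 mV.

V ≈ 4.83 mV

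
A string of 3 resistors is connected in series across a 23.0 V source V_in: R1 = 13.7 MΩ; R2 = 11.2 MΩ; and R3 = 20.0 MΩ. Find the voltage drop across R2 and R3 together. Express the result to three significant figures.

V ≈ 16.0 V

ΣR = 13.7 + 11.2 + 20.0 = 44.90 MΩ.
R_{R2..R3} = 11.2 + 20.0 = 31.20 MΩ.
Voltage divider: V = V_in · (31.20 / 44.90) = 23.0 × 0.6949 = 15.98 V.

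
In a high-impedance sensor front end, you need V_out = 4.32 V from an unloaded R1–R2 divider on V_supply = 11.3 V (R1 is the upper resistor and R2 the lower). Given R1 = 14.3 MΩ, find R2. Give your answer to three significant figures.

R2 ≈ 8.85 MΩ

The divider ratio is R2/(R1+R2) = 4.32/11.3 = 0.3823.
Rearranging, R2 = R1·k/(1−k) = 14.3 × 0.6189 = 8.850 MΩ.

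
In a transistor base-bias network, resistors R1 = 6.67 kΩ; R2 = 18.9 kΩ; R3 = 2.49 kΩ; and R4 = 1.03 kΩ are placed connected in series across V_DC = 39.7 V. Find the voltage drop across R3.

V ≈ 3.40 V

ΣR = 6.67 + 18.9 + 2.49 + 1.03 = 29.09 kΩ.
Voltage divider: V = V_DC · (2.490 / 29.09) = 39.7 × 0.08560 = 3.398 V.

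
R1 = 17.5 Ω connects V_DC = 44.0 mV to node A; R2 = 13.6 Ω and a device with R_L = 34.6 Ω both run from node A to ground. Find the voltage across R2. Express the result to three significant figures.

The load sits in parallel with R2, giving an effective lower resistance R2' = R2·R_L/(R2+R_L) = 9.763 Ω.
Voltage divider with the loaded lower leg: V_out = 44.0 × 9.763/(17.5 + 9.763) = 44.0 × 0.3581 = 15.76 mV.
(Unloaded it would be 19.2 mV; the load pulls it down.)

V_out ≈ 15.8 mV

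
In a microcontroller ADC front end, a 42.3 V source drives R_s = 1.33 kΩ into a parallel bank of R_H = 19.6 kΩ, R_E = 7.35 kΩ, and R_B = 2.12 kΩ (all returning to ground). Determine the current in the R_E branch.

I ≈ 3.07 mA

Combine the parallel branches: R_p = (1/19.6 + 1/7.35 + 1/2.12)⁻¹ = 1.518 kΩ.
Node voltage V_A = V_supply · R_p/(R_s + R_p) = 42.3 × 0.5330 = 22.55 V.
Branch current I = V_A/R_E = 22.55/7.35 = 3.067 mA.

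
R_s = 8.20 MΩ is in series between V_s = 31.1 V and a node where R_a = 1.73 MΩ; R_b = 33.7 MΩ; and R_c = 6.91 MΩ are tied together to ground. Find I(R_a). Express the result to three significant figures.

I ≈ 2.51 µA

Parallel bank: R_p = 1/(1/1.73 + 1/33.7 + 1/6.91) = 1.329 MΩ.
V_A = 31.1 × 1.329/9.529 = 4.338 V.
I(R_a) = V_A / R_a = 4.338/1.73 = 2.507 µA.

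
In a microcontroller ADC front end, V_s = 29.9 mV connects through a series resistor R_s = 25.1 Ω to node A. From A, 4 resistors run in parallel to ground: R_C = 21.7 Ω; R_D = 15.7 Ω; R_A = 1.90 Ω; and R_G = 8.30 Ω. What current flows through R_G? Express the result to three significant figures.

Parallel bank: R_p = 1/(1/21.7 + 1/15.7 + 1/1.90 + 1/8.30) = 1.322 Ω.
Node voltage V_A = V_s · R_p/(R_s + R_p) = 29.9 × 0.05002 = 1.496 mV.
Branch current I = V_A/R_G = 1.496/8.30 = 0.1802 mA.
(Equivalently: I_total = 1.132 mA, then current-divider fraction G_k/ΣG = 0.1592.)

I ≈ 0.180 mA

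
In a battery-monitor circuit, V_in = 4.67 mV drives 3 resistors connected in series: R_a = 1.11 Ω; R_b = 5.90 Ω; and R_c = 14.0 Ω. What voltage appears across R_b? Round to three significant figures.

V ≈ 1.31 mV

ΣR = 1.11 + 5.90 + 14.0 = 21.01 Ω.
V = V_in · R/ΣR = 4.67 × 0.2808 = 1.311 mV.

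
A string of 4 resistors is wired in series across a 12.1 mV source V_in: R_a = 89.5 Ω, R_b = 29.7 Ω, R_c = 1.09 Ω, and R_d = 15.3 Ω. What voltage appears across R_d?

Series total: ΣR = 89.5 + 29.7 + 1.09 + 15.3 = 135.6 Ω.
V = V_in · R/ΣR = 12.1 × 0.1128 = 1.365 mV.

V ≈ 1.37 mV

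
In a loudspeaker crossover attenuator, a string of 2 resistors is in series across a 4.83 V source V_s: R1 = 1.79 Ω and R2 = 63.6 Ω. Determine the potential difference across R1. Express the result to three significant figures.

Total series resistance ΣR = 1.79 + 63.6 = 65.39 Ω.
V = V_s · R/ΣR = 4.83 × 0.02737 = 0.1322 V.

V ≈ 0.132 V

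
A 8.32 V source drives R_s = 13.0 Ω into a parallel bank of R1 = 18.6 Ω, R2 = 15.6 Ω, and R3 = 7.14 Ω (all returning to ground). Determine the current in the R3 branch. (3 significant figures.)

I ≈ 0.268 A

Equivalent of the parallel group: R_p = 3.877 Ω.
Node voltage V_A = V_DC · R_p/(R_s + R_p) = 8.32 × 0.2297 = 1.911 V.
Branch current I = V_A/R3 = 1.911/7.14 = 0.2677 A.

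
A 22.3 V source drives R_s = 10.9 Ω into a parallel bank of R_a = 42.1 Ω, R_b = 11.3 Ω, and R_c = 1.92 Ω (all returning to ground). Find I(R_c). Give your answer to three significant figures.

Equivalent of the parallel group: R_p = 1.580 Ω.
V_A = 22.3 × 1.580/12.48 = 2.823 V.
Branch current I = V_A/R_c = 2.823/1.92 = 1.470 A.
(Equivalently: I_total = 1.787 A, then current-divider fraction G_k/ΣG = 0.8227.)

I ≈ 1.47 A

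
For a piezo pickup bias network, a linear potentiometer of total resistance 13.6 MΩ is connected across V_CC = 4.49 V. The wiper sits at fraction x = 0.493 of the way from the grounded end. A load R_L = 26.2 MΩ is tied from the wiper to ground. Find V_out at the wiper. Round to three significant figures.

Split the track: R_lower = x·R_p = 6.705 MΩ, R_upper = (1−x)·R_p = 6.895 MΩ.
(x·R_p) ‖ R_L = 5.339 MΩ.
Then V_out = V_CC · 5.339/(6.895 + 5.339) = 1.959 V.
(Unloaded: V_out = x·V_CC = 2.21 V.)

V_out ≈ 1.96 V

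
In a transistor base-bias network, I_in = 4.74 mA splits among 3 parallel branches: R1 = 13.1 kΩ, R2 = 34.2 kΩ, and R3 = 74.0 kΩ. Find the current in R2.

I ≈ 1.16 mA

Conductances: ΣG = 1/13.1 + 1/34.2 + 1/74.0 = 0.1191 (1/kΩ).
By the current-divider rule, I = I_in · G_k/ΣG = 4.74 × 0.2455 = 1.164 mA.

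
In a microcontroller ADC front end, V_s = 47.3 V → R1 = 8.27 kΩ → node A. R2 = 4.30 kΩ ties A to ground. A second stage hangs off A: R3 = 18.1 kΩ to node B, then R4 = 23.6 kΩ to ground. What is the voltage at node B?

The second stage (R3 + R4 = 41.70 kΩ) loads node A in parallel with R2.
Effective lower resistance at A: R2 ‖ 41.70 = 3.898 kΩ.
First divider: V_A = V_s · 3.898/(8.27 + 3.898) = 15.15 V.
Stage 2 is unloaded, so V_B = V_A · R4/(R3+R4) = 15.15 × 23.6/41.70 = 8.576 V.

V_B ≈ 8.58 V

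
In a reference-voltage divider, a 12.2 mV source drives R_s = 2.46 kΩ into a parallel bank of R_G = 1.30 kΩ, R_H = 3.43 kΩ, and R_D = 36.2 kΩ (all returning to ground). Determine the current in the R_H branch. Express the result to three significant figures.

I ≈ 0.967 µA

Combine the parallel branches: R_p = (1/1.30 + 1/3.43 + 1/36.2)⁻¹ = 0.9188 kΩ.
V_A by voltage divider: V_A = 12.2 × 0.9188/(2.46 + 0.9188) = 3.318 mV.
Branch current I = V_A/R_H = 3.318/3.43 = 0.9672 µA.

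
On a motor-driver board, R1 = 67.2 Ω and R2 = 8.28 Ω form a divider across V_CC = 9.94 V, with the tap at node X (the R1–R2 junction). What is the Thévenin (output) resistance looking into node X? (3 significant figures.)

Zeroing V_CC shorts the top of R1 to ground, so R_th = R1 ‖ R2 = 7.372 Ω.

R_th ≈ 7.37 Ω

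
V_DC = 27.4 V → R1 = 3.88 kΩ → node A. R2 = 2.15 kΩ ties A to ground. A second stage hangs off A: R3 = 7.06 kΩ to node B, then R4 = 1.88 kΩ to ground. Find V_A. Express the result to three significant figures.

V_A ≈ 8.46 V

The second stage (R3 + R4 = 8.940 kΩ) loads node A in parallel with R2.
R2 ‖ (R3+R4) = 1.733 kΩ.
V_A = 27.4 × 1.733/(3.88 + 1.733) = 8.460 V.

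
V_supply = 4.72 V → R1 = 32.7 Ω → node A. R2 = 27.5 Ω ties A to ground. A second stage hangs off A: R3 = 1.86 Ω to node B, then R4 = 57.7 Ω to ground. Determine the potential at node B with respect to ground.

The second stage (R3 + R4 = 59.56 Ω) loads node A in parallel with R2.
Effective lower resistance at A: R2 ‖ 59.56 = 18.81 Ω.
V_A = 4.72 × 18.81/(32.7 + 18.81) = 1.724 V.
V_B = V_A × 0.9688 = 1.670 V.

V_B ≈ 1.67 V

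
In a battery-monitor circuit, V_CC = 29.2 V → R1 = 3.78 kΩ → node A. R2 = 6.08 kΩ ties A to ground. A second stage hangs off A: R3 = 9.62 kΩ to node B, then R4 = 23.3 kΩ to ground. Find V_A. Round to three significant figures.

The second stage (R3 + R4 = 32.92 kΩ) loads node A in parallel with R2.
R2 ‖ (R3+R4) = 5.132 kΩ.
V_A = 29.2 × 5.132/(3.78 + 5.132) = 16.82 V.

V_A ≈ 16.8 V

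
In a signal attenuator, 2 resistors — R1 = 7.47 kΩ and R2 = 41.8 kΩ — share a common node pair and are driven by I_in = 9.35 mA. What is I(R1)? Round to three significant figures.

I ≈ 7.93 mA

For two parallel branches, I_k = I_in · (other R)/(sum of R).
I(R1) = 9.35 × 41.8/(7.47 + 41.8) = 9.35 × 0.8484 = 7.932 mA.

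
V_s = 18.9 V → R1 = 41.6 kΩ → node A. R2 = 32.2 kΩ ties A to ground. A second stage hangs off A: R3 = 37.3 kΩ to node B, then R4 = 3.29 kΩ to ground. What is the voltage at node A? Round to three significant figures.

The second stage (R3 + R4 = 40.59 kΩ) loads node A in parallel with R2.
Effective lower resistance at A: R2 ‖ 40.59 = 17.96 kΩ.
First divider: V_A = V_s · 17.96/(41.6 + 17.96) = 5.698 V.

V_A ≈ 5.70 V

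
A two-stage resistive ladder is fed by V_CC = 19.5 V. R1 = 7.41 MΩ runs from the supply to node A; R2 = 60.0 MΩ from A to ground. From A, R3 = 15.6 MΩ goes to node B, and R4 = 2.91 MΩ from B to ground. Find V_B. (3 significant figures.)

Looking into the second stage from A: R3 + R4 = 18.51 MΩ appears in parallel with R2.
Effective lower resistance at A: R2 ‖ 18.51 = 14.15 MΩ.
So V_A = 19.5 × 0.6562 = 12.80 V.
V_B = V_A × 0.1572 = 2.012 V.

V_B ≈ 2.01 V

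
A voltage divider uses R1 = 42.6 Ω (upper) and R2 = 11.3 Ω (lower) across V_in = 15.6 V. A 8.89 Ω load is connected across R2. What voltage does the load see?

The load sits in parallel with R2, giving an effective lower resistance R2' = R2·R_L/(R2+R_L) = 4.976 Ω.
Then V_out = V_in · R2'/(R1 + R2') = 15.6 × 4.976/47.58 = 1.631 V.

V_out ≈ 1.63 V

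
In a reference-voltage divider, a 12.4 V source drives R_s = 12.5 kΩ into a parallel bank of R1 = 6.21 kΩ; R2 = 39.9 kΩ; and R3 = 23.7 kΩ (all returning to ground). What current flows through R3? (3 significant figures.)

I ≈ 0.136 mA

Parallel bank: R_p = 1/(1/6.21 + 1/39.9 + 1/23.7) = 4.380 kΩ.
V_A = 12.4 × 4.380/16.88 = 3.218 V.
I(R3) = V_A / R3 = 3.218/23.7 = 0.1358 mA.
(Check via current divider: I_total = 0.7346 mA; share G_k/ΣG = 0.1848 → same result.)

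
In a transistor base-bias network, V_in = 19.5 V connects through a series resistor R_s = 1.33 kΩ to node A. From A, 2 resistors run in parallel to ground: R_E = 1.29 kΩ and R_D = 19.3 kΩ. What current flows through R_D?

Equivalent of the parallel group: R_p = 1.209 kΩ.
Node voltage V_A = V_in · R_p/(R_s + R_p) = 19.5 × 0.4762 = 9.286 V.
I(R_D) = V_A / R_D = 9.286/19.3 = 0.4811 mA.

I ≈ 0.481 mA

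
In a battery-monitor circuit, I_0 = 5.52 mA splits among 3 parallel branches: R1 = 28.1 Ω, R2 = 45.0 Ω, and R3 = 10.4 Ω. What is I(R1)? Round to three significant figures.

I ≈ 1.28 mA

ΣG = 1/28.1 + 1/45.0 + 1/10.4 = 0.1540.
R1 takes the fraction G_k/ΣG = 0.03559/0.1540 = 0.2311, so I = 5.52 × 0.2311 = 1.276 mA.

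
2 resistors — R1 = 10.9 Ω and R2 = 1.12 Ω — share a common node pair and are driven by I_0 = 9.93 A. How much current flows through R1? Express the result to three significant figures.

I ≈ 0.925 A

Two-branch current divider: I_k = I_0 · R_other/(R_1 + R_2).
So I = 9.93 × 1.12/12.02 = 0.9253 A.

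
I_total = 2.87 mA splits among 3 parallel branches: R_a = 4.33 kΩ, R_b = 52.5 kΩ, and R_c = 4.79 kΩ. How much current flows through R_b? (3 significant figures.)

I ≈ 0.119 mA

ΣG = 1/4.33 + 1/52.5 + 1/4.79 = 0.4588.
By the current-divider rule, I = I_total · G_k/ΣG = 2.87 × 0.04152 = 0.1192 mA.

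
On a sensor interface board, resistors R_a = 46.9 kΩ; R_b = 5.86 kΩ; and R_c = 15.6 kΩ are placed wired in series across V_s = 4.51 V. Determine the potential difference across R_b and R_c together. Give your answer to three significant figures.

Total series resistance ΣR = 46.9 + 5.86 + 15.6 = 68.36 kΩ.
R_{R_b..R_c} = 5.86 + 15.6 = 21.46 kΩ.
Voltage divider: V = V_s · (21.46 / 68.36) = 4.51 × 0.3139 = 1.416 V.

V ≈ 1.42 V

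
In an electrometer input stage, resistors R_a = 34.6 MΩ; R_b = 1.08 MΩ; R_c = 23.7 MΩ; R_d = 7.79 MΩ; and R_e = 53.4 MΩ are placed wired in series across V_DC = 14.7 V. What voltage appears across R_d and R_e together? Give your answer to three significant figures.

V ≈ 7.46 V

ΣR = 34.6 + 1.08 + 23.7 + 7.79 + 53.4 = 120.6 MΩ.
R_{R_d..R_e} = 7.79 + 53.4 = 61.19 MΩ.
V = V_DC · R/ΣR = 14.7 × 0.5075 = 7.460 V.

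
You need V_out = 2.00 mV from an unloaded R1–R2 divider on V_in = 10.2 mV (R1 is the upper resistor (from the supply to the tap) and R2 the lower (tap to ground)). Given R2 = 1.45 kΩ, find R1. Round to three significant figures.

R1 ≈ 5.94 kΩ

V_out/V_in = R2/(R1+R2) = 0.1961.
Rearranging, R1 = R2·(1−k)/k = 1.45 × 4.100 = 5.945 kΩ.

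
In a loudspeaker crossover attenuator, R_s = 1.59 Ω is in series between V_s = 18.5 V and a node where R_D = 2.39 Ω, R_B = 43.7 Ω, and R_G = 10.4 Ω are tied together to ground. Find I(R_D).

Combine the parallel branches: R_p = (1/2.39 + 1/43.7 + 1/10.4)⁻¹ = 1.861 Ω.
Node voltage V_A = V_s · R_p/(R_s + R_p) = 18.5 × 0.5392 = 9.976 V.
I(R_D) = V_A / R_D = 9.976/2.39 = 4.174 A.
(Equivalently: I_total = 5.361 A, then current-divider fraction G_k/ΣG = 0.7785.)

I ≈ 4.17 A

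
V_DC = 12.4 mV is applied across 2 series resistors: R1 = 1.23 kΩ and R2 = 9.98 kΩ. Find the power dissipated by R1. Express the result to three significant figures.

P ≈ 1.51 nW

The common current is I = 12.4/11.21 = 1.106 µA.
V(R1) = I·R = 1.361 mV; P = V·I = 1.361 × 1.106 = 1.505 nW.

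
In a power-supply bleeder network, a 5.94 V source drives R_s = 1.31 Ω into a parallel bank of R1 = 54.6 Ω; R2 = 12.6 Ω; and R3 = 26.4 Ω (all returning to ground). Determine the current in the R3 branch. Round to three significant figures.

Equivalent of the parallel group: R_p = 7.377 Ω.
Node voltage V_A = V_in · R_p/(R_s + R_p) = 5.94 × 0.8492 = 5.044 V.
I(R3) = V_A / R3 = 5.044/26.4 = 0.1911 A.
(Check via current divider: I_total = 0.6838 A; share G_k/ΣG = 0.2794 → same result.)

I ≈ 0.191 A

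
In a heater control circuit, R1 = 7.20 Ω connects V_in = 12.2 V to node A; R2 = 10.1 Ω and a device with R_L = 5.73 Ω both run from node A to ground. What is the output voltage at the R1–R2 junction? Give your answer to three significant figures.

V_out ≈ 4.11 V

R2 ‖ R_L = (10.1 × 5.73)/(10.1 + 5.73) = 3.656 Ω.
Now apply the divider: V_out = 12.2 × 0.3368 = 4.109 V.
(Unloaded it would be 7.12 V; the load pulls it down.)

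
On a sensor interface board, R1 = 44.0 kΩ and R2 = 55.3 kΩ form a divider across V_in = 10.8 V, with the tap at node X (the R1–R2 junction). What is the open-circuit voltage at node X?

With X open, the divider is unloaded: V_th = 10.8 × 55.3/99.30 = 6.015 V.

V_th ≈ 6.01 V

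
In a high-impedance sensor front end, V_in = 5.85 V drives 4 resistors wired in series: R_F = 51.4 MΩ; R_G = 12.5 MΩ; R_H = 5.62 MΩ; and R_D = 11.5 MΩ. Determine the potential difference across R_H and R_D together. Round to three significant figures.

V ≈ 1.24 V

Total series resistance ΣR = 51.4 + 12.5 + 5.62 + 11.5 = 81.02 MΩ.
R_{R_H..R_D} = 5.62 + 11.5 = 17.12 MΩ.
Voltage divider: V = V_in · (17.12 / 81.02) = 5.85 × 0.2113 = 1.236 V.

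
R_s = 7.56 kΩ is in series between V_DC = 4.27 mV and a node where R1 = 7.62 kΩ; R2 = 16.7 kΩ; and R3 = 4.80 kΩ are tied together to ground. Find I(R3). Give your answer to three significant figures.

I ≈ 0.221 µA

Equivalent of the parallel group: R_p = 2.503 kΩ.
V_A by voltage divider: V_A = 4.27 × 2.503/(7.56 + 2.503) = 1.062 mV.
Branch current I = V_A/R3 = 1.062/4.80 = 0.2213 µA.
(Check via current divider: I_total = 0.4243 µA; share G_k/ΣG = 0.5216 → same result.)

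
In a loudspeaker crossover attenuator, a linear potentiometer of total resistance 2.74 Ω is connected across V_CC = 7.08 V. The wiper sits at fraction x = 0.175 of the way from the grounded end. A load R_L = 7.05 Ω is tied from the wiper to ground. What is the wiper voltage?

Lower segment x·R_p = 0.4795 Ω; upper segment (1−x)·R_p = 2.260 Ω.
Lower segment in parallel with the load: 0.4795 ‖ 7.05 = 0.4490 Ω.
Loaded-divider output: V_out = 7.08 × 0.1657 = 1.173 V.

V_out ≈ 1.17 V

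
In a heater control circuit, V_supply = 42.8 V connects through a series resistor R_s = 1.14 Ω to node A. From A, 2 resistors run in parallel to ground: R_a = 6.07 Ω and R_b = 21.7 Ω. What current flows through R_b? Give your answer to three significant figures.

I ≈ 1.59 A

Combine the parallel branches: R_p = (1/6.07 + 1/21.7)⁻¹ = 4.743 Ω.
V_A by voltage divider: V_A = 42.8 × 4.743/(1.14 + 4.743) = 34.51 V.
I(R_b) = V_A / R_b = 34.51/21.7 = 1.590 A.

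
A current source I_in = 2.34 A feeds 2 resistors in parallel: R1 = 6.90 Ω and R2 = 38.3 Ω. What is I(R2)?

I ≈ 0.357 A

With just two branches, the current splits inversely with resistance.
I(R2) = 2.34 × 6.90/(6.90 + 38.3) = 2.34 × 0.1527 = 0.3572 A.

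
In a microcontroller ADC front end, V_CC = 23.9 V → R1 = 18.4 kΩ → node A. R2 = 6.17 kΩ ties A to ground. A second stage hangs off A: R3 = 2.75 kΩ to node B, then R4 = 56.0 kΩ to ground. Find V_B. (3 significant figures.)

V_B ≈ 5.30 V

Looking into the second stage from A: R3 + R4 = 58.75 kΩ appears in parallel with R2.
Effective lower resistance at A: R2 ‖ 58.75 = 5.584 kΩ.
V_A = 23.9 × 5.584/(18.4 + 5.584) = 5.564 V.
Then the unloaded second divider: V_B = V_A × R4/(R3+R4) = 5.564 × 0.9532 = 5.304 V.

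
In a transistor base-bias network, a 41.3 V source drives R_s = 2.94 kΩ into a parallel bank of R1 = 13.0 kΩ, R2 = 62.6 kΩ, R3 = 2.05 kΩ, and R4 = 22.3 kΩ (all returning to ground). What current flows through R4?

Parallel bank: R_p = 1/(1/13.0 + 1/62.6 + 1/2.05 + 1/22.3) = 1.599 kΩ.
V_A = 41.3 × 1.599/4.539 = 14.55 V.
Branch current I = V_A/R4 = 14.55/22.3 = 0.6523 mA.

I ≈ 0.652 mA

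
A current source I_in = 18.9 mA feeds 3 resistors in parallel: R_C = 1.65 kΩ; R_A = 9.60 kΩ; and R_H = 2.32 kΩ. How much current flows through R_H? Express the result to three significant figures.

ΣG = 1/1.65 + 1/9.60 + 1/2.32 = 1.141.
R_H takes the fraction G_k/ΣG = 0.4310/1.141 = 0.3777, so I = 18.9 × 0.3777 = 7.138 mA.

I ≈ 7.14 mA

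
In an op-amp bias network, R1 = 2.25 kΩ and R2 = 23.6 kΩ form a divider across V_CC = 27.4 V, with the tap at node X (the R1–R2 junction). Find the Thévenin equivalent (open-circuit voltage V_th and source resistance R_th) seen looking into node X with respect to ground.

V_th ≈ 25.0 V, R_th ≈ 2.05 kΩ

Open-circuit (no load on X): V_th = V_CC · R2/(R1 + R2) = 27.4 × 23.6/(2.250 + 23.6) = 25.02 V.
With V_CC suppressed (replaced by a short), R_th = R1 ‖ R2 = (2.250 × 23.6)/(2.250 + 23.6) = 2.054 kΩ.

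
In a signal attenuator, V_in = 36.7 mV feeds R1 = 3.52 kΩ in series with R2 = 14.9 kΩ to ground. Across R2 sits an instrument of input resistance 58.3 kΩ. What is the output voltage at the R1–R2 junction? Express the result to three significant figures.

V_out ≈ 28.3 mV

The load sits in parallel with R2, giving an effective lower resistance R2' = R2·R_L/(R2+R_L) = 11.87 kΩ.
Voltage divider with the loaded lower leg: V_out = 36.7 × 11.87/(3.52 + 11.87) = 36.7 × 0.7712 = 28.30 mV.
(Unloaded it would be 29.7 mV; the load pulls it down.)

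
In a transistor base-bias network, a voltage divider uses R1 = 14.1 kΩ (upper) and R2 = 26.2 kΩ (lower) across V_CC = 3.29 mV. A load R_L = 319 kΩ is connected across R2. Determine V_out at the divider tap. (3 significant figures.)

The load sits in parallel with R2, giving an effective lower resistance R2' = R2·R_L/(R2+R_L) = 24.21 kΩ.
Voltage divider with the loaded lower leg: V_out = 3.29 × 24.21/(14.1 + 24.21) = 3.29 × 0.6320 = 2.079 mV.

V_out ≈ 2.08 mV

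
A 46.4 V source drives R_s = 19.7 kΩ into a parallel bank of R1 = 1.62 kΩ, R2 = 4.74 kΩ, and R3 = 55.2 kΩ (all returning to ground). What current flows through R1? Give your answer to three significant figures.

I ≈ 1.62 mA

Combine the parallel branches: R_p = (1/1.62 + 1/4.74 + 1/55.2)⁻¹ = 1.182 kΩ.
Node voltage V_A = V_supply · R_p/(R_s + R_p) = 46.4 × 0.05658 = 2.625 V.
I(R1) = V_A / R1 = 2.625/1.62 = 1.621 mA.
(Check via current divider: I_total = 2.222 mA; share G_k/ΣG = 0.7293 → same result.)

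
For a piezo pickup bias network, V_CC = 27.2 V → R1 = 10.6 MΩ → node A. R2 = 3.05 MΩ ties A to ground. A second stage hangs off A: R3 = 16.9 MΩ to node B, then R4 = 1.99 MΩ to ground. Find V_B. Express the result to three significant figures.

Node A sees R2 in parallel with the series input of stage 2, R3 + R4 = 18.89 MΩ.
R2 ‖ (R3+R4) = 2.626 MΩ.
So V_A = 27.2 × 0.1985 = 5.401 V.
V_B = V_A × 0.1053 = 0.5689 V.

V_B ≈ 0.569 V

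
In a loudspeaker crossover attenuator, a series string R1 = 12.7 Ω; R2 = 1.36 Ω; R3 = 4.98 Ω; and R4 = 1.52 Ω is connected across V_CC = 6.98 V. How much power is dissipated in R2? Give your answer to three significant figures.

P ≈ 0.157 W

The common current is I = 6.98/20.56 = 0.3395 A.
V(R2) = I·R = 0.4617 V; P = V·I = 0.4617 × 0.3395 = 0.1567 W.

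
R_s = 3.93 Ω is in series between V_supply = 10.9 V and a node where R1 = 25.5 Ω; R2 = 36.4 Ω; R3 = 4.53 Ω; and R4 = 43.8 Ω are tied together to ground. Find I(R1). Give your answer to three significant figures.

I ≈ 0.193 A

Parallel bank: R_p = 1/(1/25.5 + 1/36.4 + 1/4.53 + 1/43.8) = 3.223 Ω.
V_A = 10.9 × 3.223/7.153 = 4.911 V.
Branch current I = V_A/R1 = 4.911/25.5 = 0.1926 A.
(Check via current divider: I_total = 1.524 A; share G_k/ΣG = 0.1264 → same result.)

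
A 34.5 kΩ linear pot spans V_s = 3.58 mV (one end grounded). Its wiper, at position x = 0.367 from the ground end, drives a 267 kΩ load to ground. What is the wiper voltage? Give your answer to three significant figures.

V_out ≈ 1.28 mV

The pot divides into 21.84 kΩ above the wiper and 12.66 kΩ below.
R_L loads the lower segment: effective lower R = 12.09 kΩ.
Then V_out = V_s · 12.09/(21.84 + 12.09) = 1.276 mV.
(Unloaded: V_out = x·V_s = 1.31 mV.)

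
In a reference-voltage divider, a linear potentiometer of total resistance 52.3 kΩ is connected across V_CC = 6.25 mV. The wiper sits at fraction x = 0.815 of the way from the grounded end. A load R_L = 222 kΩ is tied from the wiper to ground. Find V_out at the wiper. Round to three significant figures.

The pot divides into 9.676 kΩ above the wiper and 42.62 kΩ below.
Lower segment in parallel with the load: 42.62 ‖ 222 = 35.76 kΩ.
Then V_out = V_CC · 35.76/(9.676 + 35.76) = 4.919 mV.

V_out ≈ 4.92 mV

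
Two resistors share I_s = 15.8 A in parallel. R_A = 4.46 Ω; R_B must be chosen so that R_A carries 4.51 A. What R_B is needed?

The fraction through R_A equals R_B/(R_A+R_B).
4.51/15.8 = R_B/(R_A + R_B) → R_B = R_A · (0.2854)/(1 − 0.2854) = 4.46 × 0.3995 = 1.782 Ω.

R_B ≈ 1.78 Ω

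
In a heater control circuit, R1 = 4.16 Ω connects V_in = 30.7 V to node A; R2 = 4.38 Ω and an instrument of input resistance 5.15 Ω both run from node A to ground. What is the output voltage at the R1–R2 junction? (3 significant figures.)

V_out ≈ 11.1 V

The load sits in parallel with R2, giving an effective lower resistance R2' = R2·R_L/(R2+R_L) = 2.367 Ω.
Then V_out = V_in · R2'/(R1 + R2') = 30.7 × 2.367/6.527 = 11.13 V.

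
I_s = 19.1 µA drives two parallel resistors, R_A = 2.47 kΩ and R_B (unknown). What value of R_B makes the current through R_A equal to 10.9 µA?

In a two-way split, I_A/I_s = R_B/(R_A + R_B).
10.9/19.1 = R_B/(R_A + R_B) → R_B = R_A · (0.5707)/(1 − 0.5707) = 2.47 × 1.329 = 3.283 kΩ.

R_B ≈ 3.28 kΩ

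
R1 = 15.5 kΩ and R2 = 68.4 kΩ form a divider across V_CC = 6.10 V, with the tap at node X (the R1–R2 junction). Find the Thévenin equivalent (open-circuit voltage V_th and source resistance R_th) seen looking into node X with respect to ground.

Open-circuit (no load on X): V_th = V_CC · R2/(R1 + R2) = 6.10 × 68.4/(15.50 + 68.4) = 4.973 V.
Zeroing V_CC shorts the top of R1 to ground, so R_th = R1 ‖ R2 = 12.64 kΩ.

V_th ≈ 4.97 V, R_th ≈ 12.6 kΩ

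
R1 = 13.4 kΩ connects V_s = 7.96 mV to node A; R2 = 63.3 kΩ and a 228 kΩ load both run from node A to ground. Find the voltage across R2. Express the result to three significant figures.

R2 ‖ R_L = (63.3 × 228)/(63.3 + 228) = 49.54 kΩ.
Then V_out = V_s · R2'/(R1 + R2') = 7.96 × 49.54/62.94 = 6.265 mV.

V_out ≈ 6.27 mV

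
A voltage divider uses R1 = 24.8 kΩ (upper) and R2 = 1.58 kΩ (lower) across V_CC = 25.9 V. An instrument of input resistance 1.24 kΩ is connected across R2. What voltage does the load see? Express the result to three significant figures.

V_out ≈ 0.706 V

The load sits in parallel with R2, giving an effective lower resistance R2' = R2·R_L/(R2+R_L) = 0.6948 kΩ.
Now apply the divider: V_out = 25.9 × 0.02725 = 0.7058 V.
(Unloaded it would be 1.55 V; the load pulls it down.)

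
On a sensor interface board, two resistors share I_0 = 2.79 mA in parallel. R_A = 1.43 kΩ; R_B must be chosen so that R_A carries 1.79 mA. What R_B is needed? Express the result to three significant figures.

In a two-way split, I_A/I_0 = R_B/(R_A + R_B).
With f = 0.6416, R_B = R_A · f/(1−f) = 1.43 × 1.790 = 2.560 kΩ.

R_B ≈ 2.56 kΩ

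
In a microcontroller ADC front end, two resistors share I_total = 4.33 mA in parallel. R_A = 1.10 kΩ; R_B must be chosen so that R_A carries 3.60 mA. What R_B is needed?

Two-branch current divider: I_A = I_total · R_B/(R_A + R_B).
3.60/4.33 = R_B/(R_A + R_B) → R_B = R_A · (0.8314)/(1 − 0.8314) = 1.10 × 4.932 = 5.425 kΩ.

R_B ≈ 5.42 kΩ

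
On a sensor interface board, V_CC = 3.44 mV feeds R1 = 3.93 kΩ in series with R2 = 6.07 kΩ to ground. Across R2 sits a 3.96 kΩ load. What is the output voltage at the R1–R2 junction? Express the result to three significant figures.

V_out ≈ 1.30 mV

First combine the lower leg with the load: R2 ‖ R_L = 2.397 kΩ.
Then V_out = V_CC · R2'/(R1 + R2') = 3.44 × 2.397/6.327 = 1.303 mV.
(Unloaded it would be 2.09 mV; the load pulls it down.)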